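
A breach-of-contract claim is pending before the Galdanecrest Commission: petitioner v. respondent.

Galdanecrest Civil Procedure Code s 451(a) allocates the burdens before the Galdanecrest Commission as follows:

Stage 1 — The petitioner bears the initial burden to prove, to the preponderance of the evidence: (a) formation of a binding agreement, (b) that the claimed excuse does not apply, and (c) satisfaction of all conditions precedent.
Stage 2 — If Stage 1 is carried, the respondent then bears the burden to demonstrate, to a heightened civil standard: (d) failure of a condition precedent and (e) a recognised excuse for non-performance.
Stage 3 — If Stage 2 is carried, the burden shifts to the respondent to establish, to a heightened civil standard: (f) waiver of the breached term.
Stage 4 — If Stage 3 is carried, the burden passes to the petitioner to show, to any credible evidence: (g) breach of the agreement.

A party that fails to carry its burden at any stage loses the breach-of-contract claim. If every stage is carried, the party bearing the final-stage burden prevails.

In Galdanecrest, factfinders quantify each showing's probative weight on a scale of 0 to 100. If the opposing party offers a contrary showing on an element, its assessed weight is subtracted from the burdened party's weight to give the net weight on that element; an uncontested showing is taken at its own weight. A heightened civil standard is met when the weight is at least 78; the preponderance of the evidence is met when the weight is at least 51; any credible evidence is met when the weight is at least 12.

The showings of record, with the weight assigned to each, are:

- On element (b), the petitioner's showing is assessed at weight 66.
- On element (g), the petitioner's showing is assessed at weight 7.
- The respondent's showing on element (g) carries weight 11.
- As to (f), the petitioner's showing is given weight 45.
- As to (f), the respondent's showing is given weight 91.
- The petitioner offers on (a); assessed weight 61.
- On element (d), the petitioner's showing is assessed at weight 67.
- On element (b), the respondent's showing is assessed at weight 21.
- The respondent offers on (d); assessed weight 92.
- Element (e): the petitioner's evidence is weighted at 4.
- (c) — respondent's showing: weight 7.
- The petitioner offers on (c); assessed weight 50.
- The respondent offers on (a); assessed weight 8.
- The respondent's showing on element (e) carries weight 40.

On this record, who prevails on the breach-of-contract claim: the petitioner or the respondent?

Stage 1 — burden on petitioner; standard: the preponderance of the evidence (weight is at least 51).
    (a): 61 − 8 = 53 ≥ 51 [met]
    (b): 66 − 21 = 45 < 51 [not met]
    (c): 50 − 7 = 43 < 51 [not met]
  Not every element is met, so the petitioner fails to carry Stage 1.
The analysis ends at Stage 1; the respondent prevails.

respondent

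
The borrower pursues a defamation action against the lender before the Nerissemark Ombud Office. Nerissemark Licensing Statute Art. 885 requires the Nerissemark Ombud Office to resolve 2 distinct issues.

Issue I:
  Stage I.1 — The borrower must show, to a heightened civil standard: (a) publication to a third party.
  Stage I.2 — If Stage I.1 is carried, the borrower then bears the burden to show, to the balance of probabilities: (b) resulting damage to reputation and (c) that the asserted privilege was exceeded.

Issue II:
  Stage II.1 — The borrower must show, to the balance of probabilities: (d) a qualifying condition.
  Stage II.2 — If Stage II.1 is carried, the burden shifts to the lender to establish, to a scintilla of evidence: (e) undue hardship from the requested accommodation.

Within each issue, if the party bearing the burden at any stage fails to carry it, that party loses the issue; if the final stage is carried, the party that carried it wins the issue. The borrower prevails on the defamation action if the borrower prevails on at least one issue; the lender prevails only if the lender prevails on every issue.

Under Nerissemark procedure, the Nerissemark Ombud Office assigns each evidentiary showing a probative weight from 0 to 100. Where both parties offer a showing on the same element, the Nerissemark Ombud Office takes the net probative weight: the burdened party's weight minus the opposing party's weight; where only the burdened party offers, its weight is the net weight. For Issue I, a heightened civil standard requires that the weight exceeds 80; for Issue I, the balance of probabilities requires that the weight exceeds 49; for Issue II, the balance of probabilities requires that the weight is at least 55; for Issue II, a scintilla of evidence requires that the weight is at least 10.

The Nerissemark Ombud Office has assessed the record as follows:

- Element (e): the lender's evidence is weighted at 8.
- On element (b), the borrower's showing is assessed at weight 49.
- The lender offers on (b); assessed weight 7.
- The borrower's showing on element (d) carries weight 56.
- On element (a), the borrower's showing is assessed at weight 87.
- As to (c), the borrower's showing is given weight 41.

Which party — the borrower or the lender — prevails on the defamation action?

— Issue I —
At Stage I.1 the borrower must meet a heightened civil standard (weight exceeds 80): on (a) the weight is 87, which does exceed 80, so (a) meets the standard.
  Stage I.1 is satisfied; the borrower continues to bear the burden.
At Stage I.2 the borrower must meet the balance of probabilities (weight exceeds 49): on (b) the weight is 49 less the opposing 7 gives net 42, ≤ 49, so (b) does not meet the standard; on (c) the weight is 41, which does not exceed 49, so (c) does not meet the standard.
  Not every element is met, so the borrower fails to carry Stage I.2.
The analysis ends at Stage I.2; the lender prevails on this issue.
— Issue II —
At Stage II.1 the borrower must meet the balance of probabilities (weight is at least 55): on (d) the weight is 56, ≥ 55, so (d) meets the standard.
  The borrower carries Stage II.1; the lender now bears the burden.
At Stage II.2 the lender must meet a scintilla of evidence (weight is at least 10): on (e) the weight is 8, which does not reach 10, so (e) does not meet the standard.
  The lender does not carry Stage II.2.
The analysis ends at Stage II.2; the borrower prevails on this issue.
Per-issue: Issue I → lender; Issue II → borrower. The borrower must prevail on at least one issue; overall, the borrower prevails.

borrower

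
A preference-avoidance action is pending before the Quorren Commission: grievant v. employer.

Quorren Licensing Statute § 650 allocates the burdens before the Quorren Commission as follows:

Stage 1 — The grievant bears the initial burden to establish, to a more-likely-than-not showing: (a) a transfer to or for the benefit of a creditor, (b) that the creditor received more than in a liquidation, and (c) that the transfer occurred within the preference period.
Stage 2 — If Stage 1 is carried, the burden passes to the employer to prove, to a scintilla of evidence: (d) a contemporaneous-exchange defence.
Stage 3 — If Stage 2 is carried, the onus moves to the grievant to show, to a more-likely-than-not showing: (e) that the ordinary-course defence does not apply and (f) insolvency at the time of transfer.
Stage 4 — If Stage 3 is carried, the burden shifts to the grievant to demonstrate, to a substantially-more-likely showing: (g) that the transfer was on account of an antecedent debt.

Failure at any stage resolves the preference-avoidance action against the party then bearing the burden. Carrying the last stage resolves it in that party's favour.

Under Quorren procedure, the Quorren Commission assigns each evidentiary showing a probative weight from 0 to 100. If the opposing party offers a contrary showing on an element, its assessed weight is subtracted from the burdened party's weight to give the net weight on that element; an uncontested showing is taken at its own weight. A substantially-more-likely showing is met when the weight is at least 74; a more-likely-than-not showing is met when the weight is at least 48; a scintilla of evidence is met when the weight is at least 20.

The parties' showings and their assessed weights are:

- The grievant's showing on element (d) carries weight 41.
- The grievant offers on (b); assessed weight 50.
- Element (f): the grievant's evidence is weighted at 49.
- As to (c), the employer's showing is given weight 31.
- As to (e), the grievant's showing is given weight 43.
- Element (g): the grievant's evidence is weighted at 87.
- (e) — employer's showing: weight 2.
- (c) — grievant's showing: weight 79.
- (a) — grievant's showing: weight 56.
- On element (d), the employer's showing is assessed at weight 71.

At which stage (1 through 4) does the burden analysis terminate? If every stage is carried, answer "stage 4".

Stage 1 — burden on grievant; standard: a more-likely-than-not showing (weight is at least 48).
    (a): 56 ≥ 48 [met]
    (b): 50 ≥ 48 [met]
    (c): 79 − 31 = 48 ≥ 48 [met]
  Stage 1 carried; the burden shifts to the employer.
Stage 2 — burden on employer; standard: a scintilla of evidence (weight is at least 20).
    (d): 71 − 41 = 30 ≥ 20 [met]
  All elements met. The burden passes to the grievant.
Stage 3 — burden on grievant; standard: a more-likely-than-not showing (weight is at least 48).
    (e): 43 − 2 = 41 < 48 [not met]
    (f): 49 ≥ 48 [met]
  Not every element is met, so the grievant fails to carry Stage 3.
So the employer prevails.

stage 3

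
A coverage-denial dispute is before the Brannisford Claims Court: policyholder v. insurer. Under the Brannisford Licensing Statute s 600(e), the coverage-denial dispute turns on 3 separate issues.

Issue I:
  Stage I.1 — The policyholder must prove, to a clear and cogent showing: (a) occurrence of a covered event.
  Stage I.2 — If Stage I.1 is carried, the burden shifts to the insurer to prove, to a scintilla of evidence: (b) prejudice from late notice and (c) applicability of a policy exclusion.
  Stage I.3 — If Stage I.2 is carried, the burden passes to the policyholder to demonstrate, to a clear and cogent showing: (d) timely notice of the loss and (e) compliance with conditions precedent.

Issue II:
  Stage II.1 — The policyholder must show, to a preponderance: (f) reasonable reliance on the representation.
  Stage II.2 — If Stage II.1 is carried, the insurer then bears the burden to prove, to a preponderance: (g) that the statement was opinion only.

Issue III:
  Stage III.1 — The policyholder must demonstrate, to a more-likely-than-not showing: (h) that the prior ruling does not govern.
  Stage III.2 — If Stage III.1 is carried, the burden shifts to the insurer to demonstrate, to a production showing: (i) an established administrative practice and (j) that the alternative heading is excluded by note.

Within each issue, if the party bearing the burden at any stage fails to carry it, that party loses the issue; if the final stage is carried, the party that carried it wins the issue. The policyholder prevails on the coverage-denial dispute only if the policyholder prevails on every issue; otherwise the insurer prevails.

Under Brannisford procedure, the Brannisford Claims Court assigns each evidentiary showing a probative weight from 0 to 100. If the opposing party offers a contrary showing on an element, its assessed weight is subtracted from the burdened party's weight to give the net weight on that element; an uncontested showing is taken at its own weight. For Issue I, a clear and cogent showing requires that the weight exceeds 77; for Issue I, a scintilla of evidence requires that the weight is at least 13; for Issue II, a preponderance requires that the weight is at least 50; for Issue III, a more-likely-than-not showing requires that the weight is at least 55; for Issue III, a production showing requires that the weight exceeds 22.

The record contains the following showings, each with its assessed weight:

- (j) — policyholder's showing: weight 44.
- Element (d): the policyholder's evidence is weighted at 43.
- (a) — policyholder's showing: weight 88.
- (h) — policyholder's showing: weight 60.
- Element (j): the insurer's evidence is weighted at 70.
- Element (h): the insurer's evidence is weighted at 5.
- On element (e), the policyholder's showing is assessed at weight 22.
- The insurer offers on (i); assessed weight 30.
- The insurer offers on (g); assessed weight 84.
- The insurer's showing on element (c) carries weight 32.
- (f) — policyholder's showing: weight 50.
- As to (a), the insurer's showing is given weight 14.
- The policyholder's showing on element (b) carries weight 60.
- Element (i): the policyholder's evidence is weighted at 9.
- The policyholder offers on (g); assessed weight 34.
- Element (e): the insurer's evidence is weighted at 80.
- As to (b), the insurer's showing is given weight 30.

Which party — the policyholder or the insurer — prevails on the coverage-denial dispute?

insurer

— Issue I —
Stage I.1 (policyholder, a clear and cogent showing, weight exceeds 77): (a) net 88−14=74 ≤ 77 — fails.
  Not every element is met, so the policyholder fails to carry Stage I.1.
So the insurer prevails on this issue.
— Issue II —
Stage II.1 — burden on policyholder; standard: a preponderance (weight is at least 50).
    (f): 50 ≥ 50 [met]
  The policyholder carries Stage II.1; the insurer now bears the burden.
Stage II.2 — burden on insurer; standard: a preponderance (weight is at least 50).
    (g): 84 − 34 = 50 ≥ 50 [met]
  Stage II.2 carried; the final stage is satisfied.
With every stage satisfied, the insurer prevails on this issue.
— Issue III —
At Stage III.1 the policyholder must meet a more-likely-than-not showing (weight is at least 55): on (h) the weight is 60 less the opposing 5 gives net 55, which does reach 55, so (h) meets the standard.
  Stage III.1 carried; the burden shifts to the insurer.
At Stage III.2 the insurer must meet a production showing (weight exceeds 22): on (i) the weight is 30 less the opposing 9 gives net 21, which does not exceed 22, so (i) does not meet the standard; on (j) the weight is 70 less the opposing 44 gives net 26, which does exceed 22, so (j) meets the standard.
  Stage III.2 not carried; the insurer fails its burden.
The policyholder prevails on this issue.
Per-issue: Issue I → insurer; Issue II → insurer; Issue III → policyholder. The policyholder must prevail on every issue; overall, the insurer prevails.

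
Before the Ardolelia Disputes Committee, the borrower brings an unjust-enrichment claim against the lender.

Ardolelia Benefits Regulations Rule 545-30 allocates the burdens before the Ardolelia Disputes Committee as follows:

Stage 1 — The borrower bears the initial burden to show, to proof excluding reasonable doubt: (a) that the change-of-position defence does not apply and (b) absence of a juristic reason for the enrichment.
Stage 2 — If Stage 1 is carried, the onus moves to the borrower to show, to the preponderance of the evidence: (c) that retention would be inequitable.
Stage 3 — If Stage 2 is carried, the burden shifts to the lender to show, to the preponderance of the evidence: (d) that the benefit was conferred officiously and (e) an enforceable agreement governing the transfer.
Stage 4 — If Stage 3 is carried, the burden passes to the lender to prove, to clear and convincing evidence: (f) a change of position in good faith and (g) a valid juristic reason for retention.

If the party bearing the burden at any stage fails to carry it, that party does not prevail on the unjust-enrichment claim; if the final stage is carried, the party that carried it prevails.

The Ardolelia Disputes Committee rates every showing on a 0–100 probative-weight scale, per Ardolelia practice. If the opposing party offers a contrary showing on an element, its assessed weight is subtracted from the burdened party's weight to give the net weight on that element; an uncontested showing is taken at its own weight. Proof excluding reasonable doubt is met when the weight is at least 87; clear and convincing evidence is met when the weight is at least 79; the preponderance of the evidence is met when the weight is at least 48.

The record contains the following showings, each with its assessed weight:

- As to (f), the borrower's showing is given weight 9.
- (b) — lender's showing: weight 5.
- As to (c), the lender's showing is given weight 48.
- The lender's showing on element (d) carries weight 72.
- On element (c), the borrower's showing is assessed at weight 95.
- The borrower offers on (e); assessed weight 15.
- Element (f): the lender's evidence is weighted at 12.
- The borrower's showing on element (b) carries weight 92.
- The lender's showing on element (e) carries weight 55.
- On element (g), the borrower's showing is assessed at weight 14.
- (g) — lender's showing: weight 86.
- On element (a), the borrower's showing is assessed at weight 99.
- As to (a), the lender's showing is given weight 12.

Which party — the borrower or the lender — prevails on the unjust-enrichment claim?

lender

Stage 1 — burden on borrower; standard: proof excluding reasonable doubt (weight is at least 87).
    (a): 99 − 12 = 87 ≥ 87 [met]
    (b): 92 − 5 = 87 ≥ 87 [met]
  Stage 1 carried; the burden remains with the borrower.
Stage 2 — burden on borrower; standard: the preponderance of the evidence (weight is at least 48).
    (c): 95 − 48 = 47 < 48 [not met]
  The borrower does not carry Stage 2.
The lender prevails.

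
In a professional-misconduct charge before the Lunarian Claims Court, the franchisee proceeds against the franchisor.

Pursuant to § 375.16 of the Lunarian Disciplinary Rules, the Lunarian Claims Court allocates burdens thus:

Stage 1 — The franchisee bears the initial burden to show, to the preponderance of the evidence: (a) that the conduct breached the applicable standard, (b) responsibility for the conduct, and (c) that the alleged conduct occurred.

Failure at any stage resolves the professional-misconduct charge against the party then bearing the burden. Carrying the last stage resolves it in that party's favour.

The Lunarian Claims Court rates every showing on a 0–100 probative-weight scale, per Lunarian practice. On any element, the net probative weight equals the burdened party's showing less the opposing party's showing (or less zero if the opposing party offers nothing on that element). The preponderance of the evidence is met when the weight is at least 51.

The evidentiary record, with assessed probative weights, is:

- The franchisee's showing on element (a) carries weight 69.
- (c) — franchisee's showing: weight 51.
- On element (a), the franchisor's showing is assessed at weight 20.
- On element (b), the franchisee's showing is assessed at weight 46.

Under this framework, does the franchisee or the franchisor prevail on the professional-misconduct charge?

franchisor

Stage 1 (franchisee, the preponderance of the evidence, weight is at least 51): (a) net 69−20=49 < 51 — fails; (b) 46 < 51 — fails; (c) 51 ≥ 51 — meets.
  Stage 1 not carried; the franchisee fails its burden.
So the franchisor prevails.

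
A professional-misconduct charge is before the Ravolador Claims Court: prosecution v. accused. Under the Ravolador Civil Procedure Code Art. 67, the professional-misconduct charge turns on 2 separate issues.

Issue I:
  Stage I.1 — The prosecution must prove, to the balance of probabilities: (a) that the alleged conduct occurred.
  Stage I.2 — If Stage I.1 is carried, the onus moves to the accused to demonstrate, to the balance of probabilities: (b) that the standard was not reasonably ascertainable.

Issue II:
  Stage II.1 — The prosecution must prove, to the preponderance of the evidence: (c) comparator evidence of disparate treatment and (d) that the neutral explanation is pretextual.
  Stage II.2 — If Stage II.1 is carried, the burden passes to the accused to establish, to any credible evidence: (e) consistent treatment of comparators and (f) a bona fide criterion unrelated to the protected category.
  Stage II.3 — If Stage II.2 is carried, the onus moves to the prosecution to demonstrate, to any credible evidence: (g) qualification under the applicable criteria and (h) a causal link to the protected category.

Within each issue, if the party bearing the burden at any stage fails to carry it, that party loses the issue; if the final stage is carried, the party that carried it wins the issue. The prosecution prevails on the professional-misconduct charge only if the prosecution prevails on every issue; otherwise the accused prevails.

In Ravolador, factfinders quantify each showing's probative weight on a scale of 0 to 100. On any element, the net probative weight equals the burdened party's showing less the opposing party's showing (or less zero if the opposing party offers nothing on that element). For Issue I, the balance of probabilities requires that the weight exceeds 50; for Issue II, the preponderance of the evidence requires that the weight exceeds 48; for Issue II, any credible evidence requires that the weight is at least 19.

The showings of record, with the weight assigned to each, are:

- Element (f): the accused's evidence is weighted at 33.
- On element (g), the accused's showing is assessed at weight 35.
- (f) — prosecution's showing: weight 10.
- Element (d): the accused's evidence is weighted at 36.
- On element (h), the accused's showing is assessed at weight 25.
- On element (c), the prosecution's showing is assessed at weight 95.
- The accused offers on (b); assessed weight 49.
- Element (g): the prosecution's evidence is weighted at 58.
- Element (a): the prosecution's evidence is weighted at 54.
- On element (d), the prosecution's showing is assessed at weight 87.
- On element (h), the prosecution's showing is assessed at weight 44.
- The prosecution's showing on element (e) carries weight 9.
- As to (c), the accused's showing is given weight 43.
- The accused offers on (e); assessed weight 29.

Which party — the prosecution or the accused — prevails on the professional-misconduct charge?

prosecution

— Issue I —
At Stage I.1 the prosecution must meet the balance of probabilities (weight exceeds 50): on (a) the weight is 54, which does exceed 50, so (a) meets the standard.
  The prosecution carries Stage I.1; the accused now bears the burden.
At Stage I.2 the accused must meet the balance of probabilities (weight exceeds 50): on (b) the weight is 49, which does not exceed 50, so (b) does not meet the standard.
  Not every element is met, so the accused fails to carry Stage I.2.
The analysis ends at Stage I.2; the prosecution prevails on this issue.
— Issue II —
At Stage II.1 the prosecution must meet the preponderance of the evidence (weight exceeds 48): on (c) the weight is 95 less the opposing 43 gives net 52, > 48, so (c) meets the standard; on (d) the weight is 87 less the opposing 36 gives net 51, which does exceed 48, so (d) meets the standard.
  All elements met. The burden passes to the accused.
At Stage II.2 the accused must meet any credible evidence (weight is at least 19): on (e) the weight is 29 less the opposing 9 gives net 20, ≥ 19, so (e) meets the standard; on (f) the weight is 33 less the opposing 10 gives net 23, ≥ 19, so (f) meets the standard.
  The accused carries Stage II.2; the prosecution now bears the burden.
At Stage II.3 the prosecution must meet any credible evidence (weight is at least 19): on (g) the weight is 58 less the opposing 35 gives net 23, which does reach 19, so (g) meets the standard; on (h) the weight is 44 less the opposing 25 gives net 19, ≥ 19, so (h) meets the standard.
  Stage II.3 carried; the final stage is satisfied.
With every stage satisfied, the prosecution prevails on this issue.
Per-issue: Issue I → prosecution; Issue II → prosecution. The prosecution must prevail on every issue; overall, the prosecution prevails.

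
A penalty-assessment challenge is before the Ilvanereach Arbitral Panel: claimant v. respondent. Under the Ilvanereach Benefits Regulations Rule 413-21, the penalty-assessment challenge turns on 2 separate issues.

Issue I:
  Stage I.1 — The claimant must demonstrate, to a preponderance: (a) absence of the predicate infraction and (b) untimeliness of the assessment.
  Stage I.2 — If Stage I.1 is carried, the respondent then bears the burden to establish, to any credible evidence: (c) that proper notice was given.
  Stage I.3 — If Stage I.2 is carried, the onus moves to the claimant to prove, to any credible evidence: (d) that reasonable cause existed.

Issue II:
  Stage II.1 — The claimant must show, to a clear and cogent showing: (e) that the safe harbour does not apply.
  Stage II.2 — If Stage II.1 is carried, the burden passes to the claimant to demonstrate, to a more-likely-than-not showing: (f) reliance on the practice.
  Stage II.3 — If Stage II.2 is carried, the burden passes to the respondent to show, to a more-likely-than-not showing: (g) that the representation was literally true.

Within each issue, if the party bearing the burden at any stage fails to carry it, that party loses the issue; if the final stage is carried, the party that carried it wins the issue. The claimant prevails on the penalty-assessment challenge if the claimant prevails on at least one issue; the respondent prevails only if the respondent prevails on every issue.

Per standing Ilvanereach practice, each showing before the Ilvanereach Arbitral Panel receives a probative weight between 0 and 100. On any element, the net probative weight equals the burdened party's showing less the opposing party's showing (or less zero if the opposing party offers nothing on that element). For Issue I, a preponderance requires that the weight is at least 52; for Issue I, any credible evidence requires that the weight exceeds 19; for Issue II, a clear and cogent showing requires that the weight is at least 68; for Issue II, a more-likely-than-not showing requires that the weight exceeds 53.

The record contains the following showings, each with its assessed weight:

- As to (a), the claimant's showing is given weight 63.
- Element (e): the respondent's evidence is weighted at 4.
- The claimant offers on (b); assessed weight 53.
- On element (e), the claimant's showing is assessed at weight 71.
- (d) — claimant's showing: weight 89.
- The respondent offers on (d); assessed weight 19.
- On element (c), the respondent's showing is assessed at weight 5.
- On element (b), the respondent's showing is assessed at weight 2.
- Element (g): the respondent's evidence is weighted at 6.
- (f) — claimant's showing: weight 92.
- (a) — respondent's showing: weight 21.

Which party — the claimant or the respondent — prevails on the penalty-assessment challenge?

— Issue I —
Stage I.1 (claimant, a preponderance, weight is at least 52): (a) net 63−21=42 < 52 — fails; (b) net 53−2=51 < 52 — fails.
  The claimant does not carry Stage I.1.
The analysis ends at Stage I.1; the respondent prevails on this issue.
— Issue II —
Stage II.1 (claimant, a clear and cogent showing, weight is at least 68): (e) net 71−4=67 < 68 — fails.
  Not every element is met, so the claimant fails to carry Stage II.1.
So the respondent prevails on this issue.
Per-issue: Issue I → respondent; Issue II → respondent. The claimant must prevail on at least one issue; overall, the respondent prevails.

respondent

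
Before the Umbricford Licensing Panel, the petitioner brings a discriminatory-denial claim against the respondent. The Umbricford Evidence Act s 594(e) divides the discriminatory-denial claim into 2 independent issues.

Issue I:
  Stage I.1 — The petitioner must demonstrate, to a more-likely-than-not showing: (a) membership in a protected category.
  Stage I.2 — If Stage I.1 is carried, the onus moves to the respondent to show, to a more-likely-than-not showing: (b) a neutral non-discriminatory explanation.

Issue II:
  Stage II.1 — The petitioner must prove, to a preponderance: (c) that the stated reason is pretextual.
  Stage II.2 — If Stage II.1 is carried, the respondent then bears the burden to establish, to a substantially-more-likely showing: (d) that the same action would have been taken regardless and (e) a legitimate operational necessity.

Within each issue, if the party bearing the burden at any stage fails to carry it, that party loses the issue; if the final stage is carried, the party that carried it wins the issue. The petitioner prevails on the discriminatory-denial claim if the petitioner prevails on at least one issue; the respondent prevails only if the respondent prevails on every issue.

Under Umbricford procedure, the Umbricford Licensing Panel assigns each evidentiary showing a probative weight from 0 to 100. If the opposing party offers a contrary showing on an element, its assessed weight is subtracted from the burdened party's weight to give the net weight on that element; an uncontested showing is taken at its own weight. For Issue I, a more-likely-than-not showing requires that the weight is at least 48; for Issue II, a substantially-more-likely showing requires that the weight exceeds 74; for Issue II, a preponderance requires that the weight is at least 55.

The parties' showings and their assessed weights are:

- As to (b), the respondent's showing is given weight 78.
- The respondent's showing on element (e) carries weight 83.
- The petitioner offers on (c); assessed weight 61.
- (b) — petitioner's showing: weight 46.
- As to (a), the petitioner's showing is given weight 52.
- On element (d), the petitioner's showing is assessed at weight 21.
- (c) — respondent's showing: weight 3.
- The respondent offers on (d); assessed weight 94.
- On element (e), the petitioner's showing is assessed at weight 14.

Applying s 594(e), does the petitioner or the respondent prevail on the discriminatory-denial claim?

— Issue I —
Stage I.1 — burden on petitioner; standard: a more-likely-than-not showing (weight is at least 48).
    (a): 52 ≥ 48 [met]
  All elements met. The burden passes to the respondent.
Stage I.2 — burden on respondent; standard: a more-likely-than-not showing (weight is at least 48).
    (b): 78 − 46 = 32 < 48 [not met]
  Not every element is met, so the respondent fails to carry Stage I.2.
So the petitioner prevails on this issue.
— Issue II —
Stage II.1 (petitioner, a preponderance, weight is at least 55): (c) net 61−3=58 ≥ 55 — meets.
  Stage II.1 carried; the burden shifts to the respondent.
Stage II.2 (respondent, a substantially-more-likely showing, weight exceeds 74): (d) net 94−21=73 ≤ 74 — fails; (e) net 83−14=69 ≤ 74 — fails.
  Stage II.2 not carried; the respondent fails its burden.
The petitioner prevails on this issue.
Per-issue: Issue I → petitioner; Issue II → petitioner. The petitioner must prevail on at least one issue; overall, the petitioner prevails.

petitioner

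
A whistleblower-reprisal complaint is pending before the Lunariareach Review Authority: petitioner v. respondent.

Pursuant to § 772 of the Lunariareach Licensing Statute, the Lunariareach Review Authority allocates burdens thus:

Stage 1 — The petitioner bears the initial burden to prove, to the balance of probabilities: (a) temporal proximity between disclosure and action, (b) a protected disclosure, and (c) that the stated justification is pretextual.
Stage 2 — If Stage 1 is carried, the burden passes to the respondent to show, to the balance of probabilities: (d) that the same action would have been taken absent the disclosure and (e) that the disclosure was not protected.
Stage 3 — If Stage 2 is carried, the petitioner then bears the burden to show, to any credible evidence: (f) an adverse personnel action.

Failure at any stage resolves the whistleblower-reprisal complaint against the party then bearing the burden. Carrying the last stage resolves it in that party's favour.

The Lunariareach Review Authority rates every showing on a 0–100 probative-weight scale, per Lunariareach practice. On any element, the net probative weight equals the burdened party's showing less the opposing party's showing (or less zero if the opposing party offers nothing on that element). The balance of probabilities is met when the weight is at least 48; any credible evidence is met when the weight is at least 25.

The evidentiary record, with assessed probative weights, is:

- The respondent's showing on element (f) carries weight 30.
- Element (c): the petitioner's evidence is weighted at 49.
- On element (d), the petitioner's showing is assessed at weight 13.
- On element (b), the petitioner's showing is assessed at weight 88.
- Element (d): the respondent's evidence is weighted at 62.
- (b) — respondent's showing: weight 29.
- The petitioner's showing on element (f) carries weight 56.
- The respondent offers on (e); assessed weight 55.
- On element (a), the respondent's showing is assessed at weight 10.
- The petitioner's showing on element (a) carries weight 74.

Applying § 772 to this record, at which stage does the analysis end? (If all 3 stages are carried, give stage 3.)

stage 3

At Stage 1 the petitioner must meet the balance of probabilities (weight is at least 48): on (a) the weight is 74 less the opposing 10 gives net 64, ≥ 48, so (a) meets the standard; on (b) the weight is 88 less the opposing 29 gives net 59, ≥ 48, so (b) meets the standard; on (c) the weight is 49, ≥ 48, so (c) meets the standard.
  Stage 1 carried; the burden shifts to the respondent.
At Stage 2 the respondent must meet the balance of probabilities (weight is at least 48): on (d) the weight is 62 less the opposing 13 gives net 49, ≥ 48, so (d) meets the standard; on (e) the weight is 55, ≥ 48, so (e) meets the standard.
  Stage 2 carried; the burden shifts to the petitioner.
At Stage 3 the petitioner must meet any credible evidence (weight is at least 25): on (f) the weight is 56 less the opposing 30 gives net 26, ≥ 25, so (f) meets the standard.
  Stage 3 carried; the final stage is satisfied.
With every stage satisfied, the petitioner prevails.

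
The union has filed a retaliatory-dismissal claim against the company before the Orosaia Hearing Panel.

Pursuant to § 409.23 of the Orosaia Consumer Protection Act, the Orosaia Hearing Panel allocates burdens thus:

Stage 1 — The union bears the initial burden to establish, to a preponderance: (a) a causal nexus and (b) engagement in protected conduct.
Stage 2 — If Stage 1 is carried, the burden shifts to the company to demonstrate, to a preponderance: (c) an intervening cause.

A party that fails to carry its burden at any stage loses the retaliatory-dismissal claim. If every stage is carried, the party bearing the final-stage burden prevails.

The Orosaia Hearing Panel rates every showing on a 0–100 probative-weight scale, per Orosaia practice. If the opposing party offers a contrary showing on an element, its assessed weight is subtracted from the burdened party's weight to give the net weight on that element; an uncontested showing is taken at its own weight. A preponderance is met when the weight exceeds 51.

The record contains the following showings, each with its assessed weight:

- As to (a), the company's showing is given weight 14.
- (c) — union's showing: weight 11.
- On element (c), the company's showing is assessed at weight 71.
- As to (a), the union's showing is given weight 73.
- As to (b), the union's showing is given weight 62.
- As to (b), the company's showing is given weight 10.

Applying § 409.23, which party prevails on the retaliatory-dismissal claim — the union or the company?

company

Stage 1 (union, a preponderance, weight exceeds 51): (a) net 73−14=59 > 51 — meets; (b) net 62−10=52 > 51 — meets.
  The union carries Stage 1; the company now bears the burden.
Stage 2 (company, a preponderance, weight exceeds 51): (c) net 71−11=60 > 51 — meets.
  All elements met at the final stage.
With every stage satisfied, the company prevails.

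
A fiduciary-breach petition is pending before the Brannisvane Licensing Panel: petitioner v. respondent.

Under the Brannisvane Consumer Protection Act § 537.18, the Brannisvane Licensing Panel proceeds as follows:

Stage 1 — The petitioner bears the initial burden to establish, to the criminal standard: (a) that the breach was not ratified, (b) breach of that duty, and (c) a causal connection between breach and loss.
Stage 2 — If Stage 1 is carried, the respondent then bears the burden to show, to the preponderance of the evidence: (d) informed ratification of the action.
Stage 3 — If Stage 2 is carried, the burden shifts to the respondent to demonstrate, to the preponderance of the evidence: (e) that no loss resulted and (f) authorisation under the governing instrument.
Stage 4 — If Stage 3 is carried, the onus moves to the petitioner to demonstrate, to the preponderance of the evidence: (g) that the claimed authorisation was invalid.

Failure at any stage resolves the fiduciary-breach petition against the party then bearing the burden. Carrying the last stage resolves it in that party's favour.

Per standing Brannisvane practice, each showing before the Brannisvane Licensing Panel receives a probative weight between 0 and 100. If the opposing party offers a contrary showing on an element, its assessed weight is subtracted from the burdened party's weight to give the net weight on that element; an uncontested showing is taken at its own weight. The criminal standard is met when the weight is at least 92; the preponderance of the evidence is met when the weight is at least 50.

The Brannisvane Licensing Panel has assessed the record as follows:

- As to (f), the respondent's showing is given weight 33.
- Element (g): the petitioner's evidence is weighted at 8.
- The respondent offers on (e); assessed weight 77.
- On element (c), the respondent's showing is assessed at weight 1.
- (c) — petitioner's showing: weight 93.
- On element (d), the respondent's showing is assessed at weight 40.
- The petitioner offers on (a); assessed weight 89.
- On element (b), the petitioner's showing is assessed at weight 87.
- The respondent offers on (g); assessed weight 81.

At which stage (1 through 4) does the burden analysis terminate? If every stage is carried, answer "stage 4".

stage 1

Stage 1 — burden on petitioner; standard: the criminal standard (weight is at least 92).
    (a): 89 < 92 [not met]
    (b): 87 < 92 [not met]
    (c): 93 − 1 = 92 ≥ 92 [met]
  Stage 1 not carried; the petitioner fails its burden.
The analysis ends at Stage 1; the respondent prevails.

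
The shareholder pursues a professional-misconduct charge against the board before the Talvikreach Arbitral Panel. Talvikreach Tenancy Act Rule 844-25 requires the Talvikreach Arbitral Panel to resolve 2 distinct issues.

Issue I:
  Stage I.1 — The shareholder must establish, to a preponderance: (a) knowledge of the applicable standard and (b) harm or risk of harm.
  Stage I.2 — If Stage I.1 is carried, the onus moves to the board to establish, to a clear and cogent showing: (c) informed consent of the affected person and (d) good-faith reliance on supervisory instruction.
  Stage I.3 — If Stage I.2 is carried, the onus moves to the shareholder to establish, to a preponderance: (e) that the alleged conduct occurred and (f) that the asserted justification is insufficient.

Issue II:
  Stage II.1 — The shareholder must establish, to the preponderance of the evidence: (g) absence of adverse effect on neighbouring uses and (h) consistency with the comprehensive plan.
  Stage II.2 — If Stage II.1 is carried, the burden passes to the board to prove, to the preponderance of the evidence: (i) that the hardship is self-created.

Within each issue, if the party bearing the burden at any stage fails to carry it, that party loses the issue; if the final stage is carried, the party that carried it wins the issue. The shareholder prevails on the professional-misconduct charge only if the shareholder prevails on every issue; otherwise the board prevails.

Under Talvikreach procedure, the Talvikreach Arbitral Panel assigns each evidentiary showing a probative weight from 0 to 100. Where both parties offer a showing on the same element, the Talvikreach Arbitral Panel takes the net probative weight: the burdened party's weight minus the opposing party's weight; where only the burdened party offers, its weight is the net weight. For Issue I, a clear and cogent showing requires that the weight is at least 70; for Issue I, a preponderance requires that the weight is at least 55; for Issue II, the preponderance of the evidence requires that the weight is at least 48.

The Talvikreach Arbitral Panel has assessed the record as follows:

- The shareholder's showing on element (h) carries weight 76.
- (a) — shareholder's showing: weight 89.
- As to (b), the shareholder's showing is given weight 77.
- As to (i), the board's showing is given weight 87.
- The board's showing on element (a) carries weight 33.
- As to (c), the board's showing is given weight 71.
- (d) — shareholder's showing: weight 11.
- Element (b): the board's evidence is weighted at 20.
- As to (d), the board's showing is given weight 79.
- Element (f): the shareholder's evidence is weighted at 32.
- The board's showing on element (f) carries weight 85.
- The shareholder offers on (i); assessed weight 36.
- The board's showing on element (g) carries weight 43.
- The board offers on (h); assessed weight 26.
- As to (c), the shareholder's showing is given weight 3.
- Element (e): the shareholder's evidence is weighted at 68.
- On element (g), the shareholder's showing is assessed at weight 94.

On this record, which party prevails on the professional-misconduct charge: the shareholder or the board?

board

— Issue I —
Stage I.1 (shareholder, a preponderance, weight is at least 55): (a) net 89−33=56 ≥ 55 — meets; (b) net 77−20=57 ≥ 55 — meets.
  The shareholder carries Stage I.1; the board now bears the burden.
Stage I.2 (board, a clear and cogent showing, weight is at least 70): (c) net 71−3=68 < 70 — fails; (d) net 79−11=68 < 70 — fails.
  Stage I.2 not carried; the board fails its burden.
So the shareholder prevails on this issue.
— Issue II —
Stage II.1 (shareholder, the preponderance of the evidence, weight is at least 48): (g) net 94−43=51 ≥ 48 — meets; (h) net 76−26=50 ≥ 48 — meets.
  All elements met. The burden passes to the board.
Stage II.2 (board, the preponderance of the evidence, weight is at least 48): (i) net 87−36=51 ≥ 48 — meets.
  All elements met at the final stage.
All stages carried — the board prevails on this issue.
Per-issue: Issue I → shareholder; Issue II → board. The shareholder must prevail on every issue; overall, the board prevails.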